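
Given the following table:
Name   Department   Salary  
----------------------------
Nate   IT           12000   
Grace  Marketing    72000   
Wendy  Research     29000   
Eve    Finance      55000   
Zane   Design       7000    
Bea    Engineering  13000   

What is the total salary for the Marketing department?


Marketing department members:
  Grace: 72000
Total = 72000 = 72000

ANSWER: 72000


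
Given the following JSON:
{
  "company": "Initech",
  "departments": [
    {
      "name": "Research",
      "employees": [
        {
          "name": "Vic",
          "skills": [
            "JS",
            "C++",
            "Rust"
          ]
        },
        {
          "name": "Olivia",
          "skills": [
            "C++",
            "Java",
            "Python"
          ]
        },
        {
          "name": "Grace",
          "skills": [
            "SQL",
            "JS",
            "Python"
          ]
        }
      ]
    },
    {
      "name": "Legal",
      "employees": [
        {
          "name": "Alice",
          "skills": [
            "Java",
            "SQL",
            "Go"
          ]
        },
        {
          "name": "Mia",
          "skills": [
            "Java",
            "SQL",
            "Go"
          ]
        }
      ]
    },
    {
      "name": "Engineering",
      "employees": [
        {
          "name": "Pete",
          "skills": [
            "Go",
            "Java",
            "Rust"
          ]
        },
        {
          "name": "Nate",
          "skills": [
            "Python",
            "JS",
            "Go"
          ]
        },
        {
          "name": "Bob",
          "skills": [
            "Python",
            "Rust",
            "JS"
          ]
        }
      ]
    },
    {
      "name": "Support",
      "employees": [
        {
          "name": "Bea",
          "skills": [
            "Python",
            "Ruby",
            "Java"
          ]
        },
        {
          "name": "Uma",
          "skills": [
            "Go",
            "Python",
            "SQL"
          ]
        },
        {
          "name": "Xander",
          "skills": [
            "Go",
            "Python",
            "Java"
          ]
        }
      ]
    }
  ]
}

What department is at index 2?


Path: departments[2].name
Value: Engineering

ANSWER: Engineering


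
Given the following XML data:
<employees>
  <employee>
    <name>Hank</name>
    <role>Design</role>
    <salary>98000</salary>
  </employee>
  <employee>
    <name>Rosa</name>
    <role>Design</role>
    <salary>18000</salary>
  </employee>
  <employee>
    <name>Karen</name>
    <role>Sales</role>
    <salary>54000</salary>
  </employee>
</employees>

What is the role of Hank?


Searching for <employee> with <name>Hank</name>
Found at position 1
<role>Design</role>

ANSWER: Design


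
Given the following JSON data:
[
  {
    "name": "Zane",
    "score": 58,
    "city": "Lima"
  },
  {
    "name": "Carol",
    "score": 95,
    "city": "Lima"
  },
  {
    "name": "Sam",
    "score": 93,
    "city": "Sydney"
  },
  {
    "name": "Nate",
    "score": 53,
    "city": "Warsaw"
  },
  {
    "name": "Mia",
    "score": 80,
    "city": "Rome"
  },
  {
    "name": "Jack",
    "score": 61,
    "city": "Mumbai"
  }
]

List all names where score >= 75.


Filtering records where score >= 75:
  Zane (score=58) -> no
  Carol (score=95) -> YES
  Sam (score=93) -> YES
  Nate (score=53) -> no
  Mia (score=80) -> YES
  Jack (score=61) -> no


ANSWER: Carol, Sam, Mia


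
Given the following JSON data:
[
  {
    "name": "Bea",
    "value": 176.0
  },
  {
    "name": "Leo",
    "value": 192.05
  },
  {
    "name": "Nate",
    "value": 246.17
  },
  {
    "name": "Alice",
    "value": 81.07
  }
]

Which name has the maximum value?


Comparing values:
  Bea: 176.0
  Leo: 192.05
  Nate: 246.17
  Alice: 81.07
Maximum: Nate (246.17)

ANSWER: Nate


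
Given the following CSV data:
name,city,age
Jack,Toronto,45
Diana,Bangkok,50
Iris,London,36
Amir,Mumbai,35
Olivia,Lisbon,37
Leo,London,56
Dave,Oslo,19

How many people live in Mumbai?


Scanning city column for 'Mumbai':
  Row 4: Amir -> MATCH
Total matches: 1

ANSWER: 1


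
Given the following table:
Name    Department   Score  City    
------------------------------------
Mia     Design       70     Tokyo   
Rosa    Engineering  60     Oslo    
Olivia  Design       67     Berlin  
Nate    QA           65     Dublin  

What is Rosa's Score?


Row 2: Rosa
Score = 60

ANSWER: 60


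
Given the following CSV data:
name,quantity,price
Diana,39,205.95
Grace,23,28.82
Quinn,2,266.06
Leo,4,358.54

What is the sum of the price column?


Values in 'price' column:
  Row 1: 205.95
  Row 2: 28.82
  Row 3: 266.06
  Row 4: 358.54
Sum = 205.95 + 28.82 + 266.06 + 358.54 = 859.37

ANSWER: 859.37


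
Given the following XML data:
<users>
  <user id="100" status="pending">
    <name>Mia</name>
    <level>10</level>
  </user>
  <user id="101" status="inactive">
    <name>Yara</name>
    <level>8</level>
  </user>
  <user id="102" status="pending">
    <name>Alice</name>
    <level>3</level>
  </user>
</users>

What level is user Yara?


Finding user: Yara
<level>8</level>

ANSWER: 8


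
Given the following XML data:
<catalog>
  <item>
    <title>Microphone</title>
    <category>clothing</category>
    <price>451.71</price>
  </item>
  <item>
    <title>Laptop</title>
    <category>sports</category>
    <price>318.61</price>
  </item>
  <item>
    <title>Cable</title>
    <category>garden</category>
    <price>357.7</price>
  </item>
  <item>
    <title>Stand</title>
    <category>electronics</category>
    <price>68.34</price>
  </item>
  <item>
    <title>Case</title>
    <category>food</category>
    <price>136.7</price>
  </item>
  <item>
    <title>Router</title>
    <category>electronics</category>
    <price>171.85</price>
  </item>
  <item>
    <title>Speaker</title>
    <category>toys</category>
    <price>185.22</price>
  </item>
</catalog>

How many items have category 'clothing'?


Scanning <item> elements for <category>clothing</category>:
  Item 1: Microphone -> MATCH
Count: 1

ANSWER: 1


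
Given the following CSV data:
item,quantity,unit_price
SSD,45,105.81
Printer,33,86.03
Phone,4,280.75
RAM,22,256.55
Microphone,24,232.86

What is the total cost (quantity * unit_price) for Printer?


Row: Printer
quantity = 33
unit_price = 86.03
total = 33 * 86.03 = 2838.99

ANSWER: 2838.99


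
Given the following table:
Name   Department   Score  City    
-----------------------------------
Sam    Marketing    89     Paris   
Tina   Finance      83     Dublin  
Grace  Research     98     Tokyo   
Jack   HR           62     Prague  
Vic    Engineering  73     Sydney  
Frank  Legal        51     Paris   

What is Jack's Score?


Row 4: Jack
Score = 62

ANSWER: 62


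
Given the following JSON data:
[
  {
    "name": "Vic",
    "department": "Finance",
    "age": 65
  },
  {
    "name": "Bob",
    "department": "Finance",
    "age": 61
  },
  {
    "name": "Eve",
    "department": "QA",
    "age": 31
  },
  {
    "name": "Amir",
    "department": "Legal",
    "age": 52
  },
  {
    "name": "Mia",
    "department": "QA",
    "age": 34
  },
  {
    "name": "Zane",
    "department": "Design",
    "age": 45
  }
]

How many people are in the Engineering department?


Scanning records for department = Engineering
  No matches found
Count: 0

ANSWER: 0


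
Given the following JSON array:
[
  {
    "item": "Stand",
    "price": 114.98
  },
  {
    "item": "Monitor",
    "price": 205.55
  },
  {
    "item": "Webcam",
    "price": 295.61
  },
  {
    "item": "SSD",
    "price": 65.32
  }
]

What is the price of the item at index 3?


Array index 3 -> SSD
price = 65.32

ANSWER: 65.32


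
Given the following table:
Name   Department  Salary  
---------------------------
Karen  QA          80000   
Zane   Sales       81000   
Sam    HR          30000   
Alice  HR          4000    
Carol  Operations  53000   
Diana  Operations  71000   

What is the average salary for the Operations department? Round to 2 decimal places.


Operations department members:
  Carol: 53000
  Diana: 71000
Sum = 124000
Count = 2
Average = 124000 / 2 = 62000.00

ANSWER: 62000.00


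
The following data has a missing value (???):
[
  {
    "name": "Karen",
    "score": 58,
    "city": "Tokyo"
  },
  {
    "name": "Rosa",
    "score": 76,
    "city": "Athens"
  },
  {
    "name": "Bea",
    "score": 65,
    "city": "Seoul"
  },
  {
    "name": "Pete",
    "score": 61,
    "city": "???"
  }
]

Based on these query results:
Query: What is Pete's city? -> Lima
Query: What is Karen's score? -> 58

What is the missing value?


The missing value is Pete's city
From query: Pete's city = Lima

ANSWER: Lima


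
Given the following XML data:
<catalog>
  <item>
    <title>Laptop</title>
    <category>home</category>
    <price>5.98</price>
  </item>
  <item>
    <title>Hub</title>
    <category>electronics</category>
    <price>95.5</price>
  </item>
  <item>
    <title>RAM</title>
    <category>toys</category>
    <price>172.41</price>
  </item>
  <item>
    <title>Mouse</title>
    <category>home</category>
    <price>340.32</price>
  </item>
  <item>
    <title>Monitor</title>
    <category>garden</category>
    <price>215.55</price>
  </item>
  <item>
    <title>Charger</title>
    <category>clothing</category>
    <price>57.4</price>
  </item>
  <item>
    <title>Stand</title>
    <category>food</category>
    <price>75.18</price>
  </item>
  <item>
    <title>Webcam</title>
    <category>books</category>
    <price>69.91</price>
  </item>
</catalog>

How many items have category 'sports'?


Scanning <item> elements for <category>sports</category>:
Count: 0

ANSWER: 0


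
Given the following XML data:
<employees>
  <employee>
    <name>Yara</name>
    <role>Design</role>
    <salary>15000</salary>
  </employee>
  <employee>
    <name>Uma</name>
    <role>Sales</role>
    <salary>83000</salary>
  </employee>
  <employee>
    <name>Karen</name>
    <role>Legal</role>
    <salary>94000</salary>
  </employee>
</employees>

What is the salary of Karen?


Searching for <employee> with <name>Karen</name>
Found at position 3
<salary>94000</salary>

ANSWER: 94000


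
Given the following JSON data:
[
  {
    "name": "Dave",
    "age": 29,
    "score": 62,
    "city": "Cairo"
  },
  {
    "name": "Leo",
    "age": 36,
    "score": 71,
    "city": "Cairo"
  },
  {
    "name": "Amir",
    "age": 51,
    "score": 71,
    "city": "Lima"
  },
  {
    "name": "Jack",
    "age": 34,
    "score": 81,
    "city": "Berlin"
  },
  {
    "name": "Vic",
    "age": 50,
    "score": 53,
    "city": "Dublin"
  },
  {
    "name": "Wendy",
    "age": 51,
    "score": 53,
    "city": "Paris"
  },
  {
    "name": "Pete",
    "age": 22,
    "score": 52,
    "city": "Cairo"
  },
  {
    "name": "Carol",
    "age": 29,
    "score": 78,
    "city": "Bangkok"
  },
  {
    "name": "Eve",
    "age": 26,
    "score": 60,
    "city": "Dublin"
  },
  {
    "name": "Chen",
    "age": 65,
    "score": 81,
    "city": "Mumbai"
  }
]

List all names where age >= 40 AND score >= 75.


Checking both conditions:
  Dave (age=29, score=62) -> no
  Leo (age=36, score=71) -> no
  Amir (age=51, score=71) -> no
  Jack (age=34, score=81) -> no
  Vic (age=50, score=53) -> no
  Wendy (age=51, score=53) -> no
  Pete (age=22, score=52) -> no
  Carol (age=29, score=78) -> no
  Eve (age=26, score=60) -> no
  Chen (age=65, score=81) -> YES


ANSWER: Chen


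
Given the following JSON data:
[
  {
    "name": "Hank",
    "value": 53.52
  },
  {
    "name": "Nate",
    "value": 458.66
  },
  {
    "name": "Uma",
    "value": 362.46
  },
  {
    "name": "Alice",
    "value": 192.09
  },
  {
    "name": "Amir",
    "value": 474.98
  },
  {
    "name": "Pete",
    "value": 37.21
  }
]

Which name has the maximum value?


Comparing values:
  Hank: 53.52
  Nate: 458.66
  Uma: 362.46
  Alice: 192.09
  Amir: 474.98
  Pete: 37.21
Maximum: Amir (474.98)

ANSWER: Amir


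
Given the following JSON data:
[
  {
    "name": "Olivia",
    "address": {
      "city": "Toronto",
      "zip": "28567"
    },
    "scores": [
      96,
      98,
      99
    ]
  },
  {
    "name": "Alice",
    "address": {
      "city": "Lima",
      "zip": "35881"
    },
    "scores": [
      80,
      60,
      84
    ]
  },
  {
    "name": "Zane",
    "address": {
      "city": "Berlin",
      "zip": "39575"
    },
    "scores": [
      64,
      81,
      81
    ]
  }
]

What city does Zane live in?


Path: records[2].address.city
Value: Berlin

ANSWER: Berlin


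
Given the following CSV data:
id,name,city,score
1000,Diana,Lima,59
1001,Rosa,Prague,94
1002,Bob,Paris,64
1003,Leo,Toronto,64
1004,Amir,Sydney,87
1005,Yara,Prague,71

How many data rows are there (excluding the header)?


Counting rows (excluding header):
Header: id,name,city,score
Data rows: 6

ANSWER: 6


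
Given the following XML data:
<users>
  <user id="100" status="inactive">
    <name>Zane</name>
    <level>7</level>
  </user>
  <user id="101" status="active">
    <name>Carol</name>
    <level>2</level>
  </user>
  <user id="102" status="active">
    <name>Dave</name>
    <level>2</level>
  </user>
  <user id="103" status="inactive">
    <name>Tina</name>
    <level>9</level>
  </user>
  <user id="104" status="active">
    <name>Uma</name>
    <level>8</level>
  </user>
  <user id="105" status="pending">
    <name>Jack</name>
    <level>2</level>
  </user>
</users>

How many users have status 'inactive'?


Counting users with status='inactive':
  Zane (id=100) -> MATCH
  Tina (id=103) -> MATCH
Count: 2

ANSWER: 2


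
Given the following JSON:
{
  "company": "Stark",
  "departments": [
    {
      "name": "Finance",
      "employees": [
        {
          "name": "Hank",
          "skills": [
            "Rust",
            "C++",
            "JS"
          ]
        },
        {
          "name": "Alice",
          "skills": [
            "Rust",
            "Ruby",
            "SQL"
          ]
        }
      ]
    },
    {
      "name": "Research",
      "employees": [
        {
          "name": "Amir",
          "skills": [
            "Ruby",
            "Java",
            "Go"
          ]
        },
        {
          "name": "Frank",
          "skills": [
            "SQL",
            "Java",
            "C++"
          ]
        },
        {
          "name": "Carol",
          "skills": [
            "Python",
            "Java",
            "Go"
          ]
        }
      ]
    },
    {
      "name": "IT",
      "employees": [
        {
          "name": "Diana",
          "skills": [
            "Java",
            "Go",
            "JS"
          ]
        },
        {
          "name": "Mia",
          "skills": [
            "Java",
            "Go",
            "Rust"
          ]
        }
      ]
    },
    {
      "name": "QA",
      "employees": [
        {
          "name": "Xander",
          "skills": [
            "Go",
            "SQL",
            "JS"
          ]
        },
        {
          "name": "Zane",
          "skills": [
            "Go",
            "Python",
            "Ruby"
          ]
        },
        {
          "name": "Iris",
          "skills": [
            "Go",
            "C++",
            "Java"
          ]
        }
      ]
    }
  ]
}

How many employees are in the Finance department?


Path: departments[0].employees
Count: 2

ANSWER: 2


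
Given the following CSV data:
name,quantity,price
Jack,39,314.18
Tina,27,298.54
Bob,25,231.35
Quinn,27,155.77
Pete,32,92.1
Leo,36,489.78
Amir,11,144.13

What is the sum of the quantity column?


Values in 'quantity' column:
  Row 1: 39
  Row 2: 27
  Row 3: 25
  Row 4: 27
  Row 5: 32
  Row 6: 36
  Row 7: 11
Sum = 39 + 27 + 25 + 27 + 32 + 36 + 11 = 197

ANSWER: 197


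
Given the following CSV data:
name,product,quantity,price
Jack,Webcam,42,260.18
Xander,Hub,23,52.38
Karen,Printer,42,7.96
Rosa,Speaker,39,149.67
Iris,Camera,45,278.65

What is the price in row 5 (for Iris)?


Row 5: Iris
Column 'price' = 278.65

ANSWER: 278.65


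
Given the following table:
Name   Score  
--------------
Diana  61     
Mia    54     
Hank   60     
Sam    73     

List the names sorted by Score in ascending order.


Sorting by Score (ascending):
  Mia: 54
  Hank: 60
  Diana: 61
  Sam: 73


ANSWER: Mia, Hank, Diana, Sam


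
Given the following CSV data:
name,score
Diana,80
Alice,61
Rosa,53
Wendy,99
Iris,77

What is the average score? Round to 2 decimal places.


Scores: 80, 61, 53, 99, 77
Sum = 370
Count = 5
Average = 370 / 5 = 74.00

ANSWER: 74.00


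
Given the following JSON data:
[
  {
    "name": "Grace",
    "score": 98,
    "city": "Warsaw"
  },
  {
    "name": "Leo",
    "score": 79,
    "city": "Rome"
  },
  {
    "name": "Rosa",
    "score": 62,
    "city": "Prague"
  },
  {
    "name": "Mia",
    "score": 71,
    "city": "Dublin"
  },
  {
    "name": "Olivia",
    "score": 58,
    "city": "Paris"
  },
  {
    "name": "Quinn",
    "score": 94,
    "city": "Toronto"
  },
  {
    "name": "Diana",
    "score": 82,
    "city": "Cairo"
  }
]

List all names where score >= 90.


Filtering records where score >= 90:
  Grace (score=98) -> YES
  Leo (score=79) -> no
  Rosa (score=62) -> no
  Mia (score=71) -> no
  Olivia (score=58) -> no
  Quinn (score=94) -> YES
  Diana (score=82) -> no


ANSWER: Grace, Quinn


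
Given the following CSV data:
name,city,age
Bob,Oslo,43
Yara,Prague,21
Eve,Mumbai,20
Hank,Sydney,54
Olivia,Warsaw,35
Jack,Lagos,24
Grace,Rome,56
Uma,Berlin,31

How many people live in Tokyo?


Scanning city column for 'Tokyo':
Total matches: 0

ANSWER: 0


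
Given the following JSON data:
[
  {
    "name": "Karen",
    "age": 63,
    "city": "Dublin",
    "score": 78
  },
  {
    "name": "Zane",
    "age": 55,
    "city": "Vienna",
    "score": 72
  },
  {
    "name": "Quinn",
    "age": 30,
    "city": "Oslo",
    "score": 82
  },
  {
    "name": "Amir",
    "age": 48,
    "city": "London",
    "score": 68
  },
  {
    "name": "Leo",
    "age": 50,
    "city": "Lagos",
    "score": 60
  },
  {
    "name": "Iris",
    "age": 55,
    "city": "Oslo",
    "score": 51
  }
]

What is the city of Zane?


Looking up record where name = Zane
Record index: 1
Field 'city' = Vienna

ANSWER: Vienna


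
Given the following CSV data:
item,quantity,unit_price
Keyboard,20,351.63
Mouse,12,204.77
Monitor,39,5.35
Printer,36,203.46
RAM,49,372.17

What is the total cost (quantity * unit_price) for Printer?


Row: Printer
quantity = 36
unit_price = 203.46
total = 36 * 203.46 = 7324.56

ANSWER: 7324.56


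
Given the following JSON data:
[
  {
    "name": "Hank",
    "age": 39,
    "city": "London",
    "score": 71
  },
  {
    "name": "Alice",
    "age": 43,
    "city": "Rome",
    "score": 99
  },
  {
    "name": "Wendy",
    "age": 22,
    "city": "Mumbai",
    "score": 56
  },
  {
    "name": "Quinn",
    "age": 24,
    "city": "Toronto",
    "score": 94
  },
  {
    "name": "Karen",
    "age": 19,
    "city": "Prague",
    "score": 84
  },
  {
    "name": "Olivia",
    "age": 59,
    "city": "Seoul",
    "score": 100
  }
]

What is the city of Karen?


Looking up record where name = Karen
Record index: 4
Field 'city' = Prague

ANSWER: Prague


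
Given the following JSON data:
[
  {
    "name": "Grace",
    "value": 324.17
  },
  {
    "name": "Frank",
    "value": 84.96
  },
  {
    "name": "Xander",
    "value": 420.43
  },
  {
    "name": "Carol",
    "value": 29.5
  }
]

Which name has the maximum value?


Comparing values:
  Grace: 324.17
  Frank: 84.96
  Xander: 420.43
  Carol: 29.5
Maximum: Xander (420.43)

ANSWER: Xander


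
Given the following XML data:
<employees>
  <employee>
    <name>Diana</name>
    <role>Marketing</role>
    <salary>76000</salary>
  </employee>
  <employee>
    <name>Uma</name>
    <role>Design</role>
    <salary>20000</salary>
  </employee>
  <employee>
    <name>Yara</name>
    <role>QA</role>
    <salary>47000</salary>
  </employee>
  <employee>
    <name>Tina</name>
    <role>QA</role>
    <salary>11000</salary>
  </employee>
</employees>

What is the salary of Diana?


Searching for <employee> with <name>Diana</name>
Found at position 1
<salary>76000</salary>

ANSWER: 76000


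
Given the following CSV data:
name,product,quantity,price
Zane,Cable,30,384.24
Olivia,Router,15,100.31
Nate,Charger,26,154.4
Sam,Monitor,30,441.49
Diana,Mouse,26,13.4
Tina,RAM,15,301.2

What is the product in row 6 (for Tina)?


Row 6: Tina
Column 'product' = RAM

ANSWER: RAM


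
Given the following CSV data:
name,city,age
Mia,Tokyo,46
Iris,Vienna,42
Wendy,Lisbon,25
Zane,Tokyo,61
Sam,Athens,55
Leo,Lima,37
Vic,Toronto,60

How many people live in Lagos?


Scanning city column for 'Lagos':
Total matches: 0

ANSWER: 0


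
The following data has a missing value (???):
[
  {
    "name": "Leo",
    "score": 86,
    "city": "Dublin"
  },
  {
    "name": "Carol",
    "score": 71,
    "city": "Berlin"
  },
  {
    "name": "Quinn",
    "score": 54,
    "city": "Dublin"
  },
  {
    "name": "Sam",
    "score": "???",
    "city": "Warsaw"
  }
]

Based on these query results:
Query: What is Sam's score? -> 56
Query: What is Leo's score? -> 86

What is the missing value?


The missing value is Sam's score
From query: Sam's score = 56

ANSWER: 56


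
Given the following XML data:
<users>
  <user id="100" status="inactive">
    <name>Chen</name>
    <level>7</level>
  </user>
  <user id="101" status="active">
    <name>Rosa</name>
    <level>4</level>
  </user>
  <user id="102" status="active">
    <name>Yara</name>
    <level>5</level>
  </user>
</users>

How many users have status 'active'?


Counting users with status='active':
  Rosa (id=101) -> MATCH
  Yara (id=102) -> MATCH
Count: 2

ANSWER: 2


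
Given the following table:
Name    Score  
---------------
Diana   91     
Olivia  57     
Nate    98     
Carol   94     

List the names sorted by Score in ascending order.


Sorting by Score (ascending):
  Olivia: 57
  Diana: 91
  Carol: 94
  Nate: 98


ANSWER: Olivia, Diana, Carol, Nate


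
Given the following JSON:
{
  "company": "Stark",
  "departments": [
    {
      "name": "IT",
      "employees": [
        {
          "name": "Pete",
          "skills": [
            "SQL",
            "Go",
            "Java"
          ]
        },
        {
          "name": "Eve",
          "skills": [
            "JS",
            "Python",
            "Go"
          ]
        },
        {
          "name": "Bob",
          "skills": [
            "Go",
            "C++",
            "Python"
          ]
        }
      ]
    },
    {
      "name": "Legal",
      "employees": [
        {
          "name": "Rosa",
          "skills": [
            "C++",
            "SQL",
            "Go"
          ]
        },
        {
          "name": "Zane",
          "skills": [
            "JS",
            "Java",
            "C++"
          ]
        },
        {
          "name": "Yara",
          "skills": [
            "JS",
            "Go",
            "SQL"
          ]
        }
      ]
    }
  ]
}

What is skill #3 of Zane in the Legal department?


Path: departments[1].employees[1].skills[2]
Value: C++

ANSWER: C++


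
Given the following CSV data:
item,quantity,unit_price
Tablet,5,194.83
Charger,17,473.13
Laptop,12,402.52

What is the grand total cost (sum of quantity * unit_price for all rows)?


Computing row totals:
  Tablet: 5 * 194.83 = 974.15
  Charger: 17 * 473.13 = 8043.21
  Laptop: 12 * 402.52 = 4830.24
Grand total = 974.15 + 8043.21 + 4830.24 = 13847.6

ANSWER: 13847.6


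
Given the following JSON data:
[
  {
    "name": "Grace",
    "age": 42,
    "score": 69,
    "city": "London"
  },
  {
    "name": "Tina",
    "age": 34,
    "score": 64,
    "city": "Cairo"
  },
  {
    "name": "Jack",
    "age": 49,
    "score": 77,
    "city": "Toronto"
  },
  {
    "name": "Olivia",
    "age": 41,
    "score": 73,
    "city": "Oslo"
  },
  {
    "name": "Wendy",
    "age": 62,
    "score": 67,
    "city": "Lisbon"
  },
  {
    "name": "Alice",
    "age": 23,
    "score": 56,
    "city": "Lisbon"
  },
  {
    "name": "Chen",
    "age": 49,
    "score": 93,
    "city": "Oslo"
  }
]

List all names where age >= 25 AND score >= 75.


Checking both conditions:
  Grace (age=42, score=69) -> no
  Tina (age=34, score=64) -> no
  Jack (age=49, score=77) -> YES
  Olivia (age=41, score=73) -> no
  Wendy (age=62, score=67) -> no
  Alice (age=23, score=56) -> no
  Chen (age=49, score=93) -> YES


ANSWER: Jack, Chen


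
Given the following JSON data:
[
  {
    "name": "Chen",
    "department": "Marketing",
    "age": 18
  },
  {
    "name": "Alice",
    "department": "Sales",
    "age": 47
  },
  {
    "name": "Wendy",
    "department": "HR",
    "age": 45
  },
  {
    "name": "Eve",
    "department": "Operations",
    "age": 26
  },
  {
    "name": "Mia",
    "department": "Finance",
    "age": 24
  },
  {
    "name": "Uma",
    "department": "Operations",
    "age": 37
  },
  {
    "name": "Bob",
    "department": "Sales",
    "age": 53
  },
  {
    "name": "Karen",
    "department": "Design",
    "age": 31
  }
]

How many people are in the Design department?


Scanning records for department = Design
  Record 7: Karen
Count: 1

ANSWER: 1


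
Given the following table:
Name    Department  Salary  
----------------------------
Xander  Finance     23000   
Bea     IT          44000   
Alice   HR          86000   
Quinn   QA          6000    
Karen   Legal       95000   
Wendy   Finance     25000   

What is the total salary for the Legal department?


Legal department members:
  Karen: 95000
Total = 95000 = 95000

ANSWER: 95000


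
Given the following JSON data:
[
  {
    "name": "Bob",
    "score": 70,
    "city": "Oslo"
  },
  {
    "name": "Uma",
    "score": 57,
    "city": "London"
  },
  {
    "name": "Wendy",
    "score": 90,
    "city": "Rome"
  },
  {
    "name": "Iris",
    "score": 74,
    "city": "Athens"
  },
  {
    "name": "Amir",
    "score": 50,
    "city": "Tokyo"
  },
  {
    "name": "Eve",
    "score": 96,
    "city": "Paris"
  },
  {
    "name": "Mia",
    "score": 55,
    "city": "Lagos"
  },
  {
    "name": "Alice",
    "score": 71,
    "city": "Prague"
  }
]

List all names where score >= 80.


Filtering records where score >= 80:
  Bob (score=70) -> no
  Uma (score=57) -> no
  Wendy (score=90) -> YES
  Iris (score=74) -> no
  Amir (score=50) -> no
  Eve (score=96) -> YES
  Mia (score=55) -> no
  Alice (score=71) -> no


ANSWER: Wendy, Eve


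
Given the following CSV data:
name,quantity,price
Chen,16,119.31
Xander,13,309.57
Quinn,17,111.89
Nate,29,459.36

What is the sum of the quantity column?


Values in 'quantity' column:
  Row 1: 16
  Row 2: 13
  Row 3: 17
  Row 4: 29
Sum = 16 + 13 + 17 + 29 = 75

ANSWER: 75


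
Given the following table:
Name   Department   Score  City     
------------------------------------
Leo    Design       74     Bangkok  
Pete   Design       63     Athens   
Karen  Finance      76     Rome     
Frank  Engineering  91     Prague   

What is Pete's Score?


Row 2: Pete
Score = 63

ANSWER: 63


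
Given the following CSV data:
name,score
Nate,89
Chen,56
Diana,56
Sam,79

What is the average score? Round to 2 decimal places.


Scores: 89, 56, 56, 79
Sum = 280
Count = 4
Average = 280 / 4 = 70.00

ANSWER: 70.00


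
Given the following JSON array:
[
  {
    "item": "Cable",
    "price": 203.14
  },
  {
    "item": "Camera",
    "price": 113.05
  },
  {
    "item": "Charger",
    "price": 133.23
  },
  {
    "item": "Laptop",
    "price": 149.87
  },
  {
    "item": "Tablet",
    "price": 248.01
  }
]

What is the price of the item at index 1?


Array index 1 -> Camera
price = 113.05

ANSWER: 113.05


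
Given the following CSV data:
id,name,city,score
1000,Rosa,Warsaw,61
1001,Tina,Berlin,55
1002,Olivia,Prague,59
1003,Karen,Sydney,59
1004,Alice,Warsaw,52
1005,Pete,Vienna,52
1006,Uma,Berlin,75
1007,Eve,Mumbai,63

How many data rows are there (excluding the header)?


Counting rows (excluding header):
Header: id,name,city,score
Data rows: 8

ANSWER: 8


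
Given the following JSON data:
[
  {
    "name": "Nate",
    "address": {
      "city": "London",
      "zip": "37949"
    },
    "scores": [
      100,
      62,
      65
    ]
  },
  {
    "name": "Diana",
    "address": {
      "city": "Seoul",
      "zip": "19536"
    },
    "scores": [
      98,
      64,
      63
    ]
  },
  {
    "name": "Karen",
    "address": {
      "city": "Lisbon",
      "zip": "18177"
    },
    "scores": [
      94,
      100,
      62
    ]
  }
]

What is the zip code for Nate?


Path: records[0].address.zip
Value: 37949

ANSWER: 37949


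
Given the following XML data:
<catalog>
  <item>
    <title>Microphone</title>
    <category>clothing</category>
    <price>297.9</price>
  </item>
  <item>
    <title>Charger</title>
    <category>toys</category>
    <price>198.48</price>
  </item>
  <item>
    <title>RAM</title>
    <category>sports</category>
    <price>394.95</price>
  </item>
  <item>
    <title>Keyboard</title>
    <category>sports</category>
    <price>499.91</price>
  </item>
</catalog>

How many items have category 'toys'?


Scanning <item> elements for <category>toys</category>:
  Item 2: Charger -> MATCH
Count: 1

ANSWER: 1


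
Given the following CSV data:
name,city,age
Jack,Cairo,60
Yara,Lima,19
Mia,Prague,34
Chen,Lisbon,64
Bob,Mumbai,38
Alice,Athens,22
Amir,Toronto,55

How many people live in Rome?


Scanning city column for 'Rome':
Total matches: 0

ANSWER: 0


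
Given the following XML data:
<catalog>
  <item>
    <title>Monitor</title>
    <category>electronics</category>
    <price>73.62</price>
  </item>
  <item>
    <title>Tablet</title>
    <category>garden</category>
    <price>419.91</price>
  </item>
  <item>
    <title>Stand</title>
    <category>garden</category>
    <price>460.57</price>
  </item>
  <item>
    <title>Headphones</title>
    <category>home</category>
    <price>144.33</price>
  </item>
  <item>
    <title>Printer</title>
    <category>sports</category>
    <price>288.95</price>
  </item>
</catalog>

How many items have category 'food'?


Scanning <item> elements for <category>food</category>:
Count: 0

ANSWER: 0


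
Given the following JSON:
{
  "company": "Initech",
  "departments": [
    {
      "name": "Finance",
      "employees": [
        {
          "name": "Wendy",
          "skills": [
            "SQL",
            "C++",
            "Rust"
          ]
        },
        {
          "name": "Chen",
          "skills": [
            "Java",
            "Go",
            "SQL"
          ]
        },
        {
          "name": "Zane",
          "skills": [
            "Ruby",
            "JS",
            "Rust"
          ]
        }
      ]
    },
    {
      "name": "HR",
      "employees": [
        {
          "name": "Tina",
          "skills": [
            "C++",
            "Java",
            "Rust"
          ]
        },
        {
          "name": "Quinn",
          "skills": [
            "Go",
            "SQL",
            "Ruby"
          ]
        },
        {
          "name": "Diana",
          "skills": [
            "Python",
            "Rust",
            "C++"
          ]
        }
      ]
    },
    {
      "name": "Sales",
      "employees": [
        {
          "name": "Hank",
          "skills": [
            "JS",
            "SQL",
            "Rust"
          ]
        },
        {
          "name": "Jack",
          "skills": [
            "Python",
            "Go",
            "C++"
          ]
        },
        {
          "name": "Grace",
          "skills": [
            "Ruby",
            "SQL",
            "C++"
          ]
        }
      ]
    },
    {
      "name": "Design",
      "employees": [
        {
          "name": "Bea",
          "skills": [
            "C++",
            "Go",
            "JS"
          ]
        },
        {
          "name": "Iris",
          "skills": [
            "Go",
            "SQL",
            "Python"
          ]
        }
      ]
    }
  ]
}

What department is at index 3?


Path: departments[3].name
Value: Design

ANSWER: Design


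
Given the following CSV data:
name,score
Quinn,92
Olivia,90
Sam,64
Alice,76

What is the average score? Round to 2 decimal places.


Scores: 92, 90, 64, 76
Sum = 322
Count = 4
Average = 322 / 4 = 80.50

ANSWER: 80.50


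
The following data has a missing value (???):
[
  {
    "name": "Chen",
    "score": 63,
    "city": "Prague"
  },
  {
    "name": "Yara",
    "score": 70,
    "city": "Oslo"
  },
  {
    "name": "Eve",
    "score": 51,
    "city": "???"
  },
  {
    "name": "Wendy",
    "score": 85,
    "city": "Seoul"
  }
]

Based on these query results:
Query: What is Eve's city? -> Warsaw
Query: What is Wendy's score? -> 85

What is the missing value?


The missing value is Eve's city
From query: Eve's city = Warsaw

ANSWER: Warsaw


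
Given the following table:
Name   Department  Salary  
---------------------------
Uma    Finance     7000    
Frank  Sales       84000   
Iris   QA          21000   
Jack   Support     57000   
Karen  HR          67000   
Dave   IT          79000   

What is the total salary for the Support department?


Support department members:
  Jack: 57000
Total = 57000 = 57000

ANSWER: 57000


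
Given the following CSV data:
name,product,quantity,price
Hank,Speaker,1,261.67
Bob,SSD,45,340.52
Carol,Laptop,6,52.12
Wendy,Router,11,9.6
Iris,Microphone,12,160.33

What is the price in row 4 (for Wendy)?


Row 4: Wendy
Column 'price' = 9.6

ANSWER: 9.6


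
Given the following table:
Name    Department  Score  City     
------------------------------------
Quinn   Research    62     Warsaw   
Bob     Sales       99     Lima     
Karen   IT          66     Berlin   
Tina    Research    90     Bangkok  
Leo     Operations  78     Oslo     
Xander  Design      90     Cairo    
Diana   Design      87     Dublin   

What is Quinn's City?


Row 1: Quinn
City = Warsaw

ANSWER: Warsaw


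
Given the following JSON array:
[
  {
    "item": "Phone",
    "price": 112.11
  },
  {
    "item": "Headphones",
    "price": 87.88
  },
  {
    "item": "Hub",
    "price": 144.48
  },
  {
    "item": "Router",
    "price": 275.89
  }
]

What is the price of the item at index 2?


Array index 2 -> Hub
price = 144.48

ANSWER: 144.48


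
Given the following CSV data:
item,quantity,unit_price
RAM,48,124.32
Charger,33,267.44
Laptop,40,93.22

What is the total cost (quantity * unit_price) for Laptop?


Row: Laptop
quantity = 40
unit_price = 93.22
total = 40 * 93.22 = 3728.8

ANSWER: 3728.8


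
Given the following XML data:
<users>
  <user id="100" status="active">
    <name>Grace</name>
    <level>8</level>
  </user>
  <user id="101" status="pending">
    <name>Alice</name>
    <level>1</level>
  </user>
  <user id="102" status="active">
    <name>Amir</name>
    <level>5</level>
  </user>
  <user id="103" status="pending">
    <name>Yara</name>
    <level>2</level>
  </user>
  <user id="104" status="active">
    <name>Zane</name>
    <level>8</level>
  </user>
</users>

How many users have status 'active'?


Counting users with status='active':
  Grace (id=100) -> MATCH
  Amir (id=102) -> MATCH
  Zane (id=104) -> MATCH
Count: 3

ANSWER: 3


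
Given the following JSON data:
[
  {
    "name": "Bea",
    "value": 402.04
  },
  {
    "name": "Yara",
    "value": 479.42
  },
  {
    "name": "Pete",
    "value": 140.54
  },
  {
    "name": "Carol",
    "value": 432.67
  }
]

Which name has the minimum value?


Comparing values:
  Bea: 402.04
  Yara: 479.42
  Pete: 140.54
  Carol: 432.67
Minimum: Pete (140.54)

ANSWER: Pete


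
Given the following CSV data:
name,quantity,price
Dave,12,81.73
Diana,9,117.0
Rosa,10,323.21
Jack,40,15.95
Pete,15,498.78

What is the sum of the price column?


Values in 'price' column:
  Row 1: 81.73
  Row 2: 117.0
  Row 3: 323.21
  Row 4: 15.95
  Row 5: 498.78
Sum = 81.73 + 117.0 + 323.21 + 15.95 + 498.78 = 1036.67

ANSWER: 1036.67


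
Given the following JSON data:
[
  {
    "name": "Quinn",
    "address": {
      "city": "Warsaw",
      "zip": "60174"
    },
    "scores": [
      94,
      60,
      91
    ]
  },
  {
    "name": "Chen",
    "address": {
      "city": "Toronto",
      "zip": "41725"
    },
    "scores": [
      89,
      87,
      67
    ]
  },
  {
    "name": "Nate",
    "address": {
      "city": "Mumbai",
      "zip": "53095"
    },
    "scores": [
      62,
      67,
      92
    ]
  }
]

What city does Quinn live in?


Path: records[0].address.city
Value: Warsaw

ANSWER: Warsaw


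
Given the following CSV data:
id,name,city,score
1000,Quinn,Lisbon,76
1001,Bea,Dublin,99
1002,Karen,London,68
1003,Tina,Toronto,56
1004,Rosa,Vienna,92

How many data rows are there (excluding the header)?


Counting rows (excluding header):
Header: id,name,city,score
Data rows: 5

ANSWER: 5


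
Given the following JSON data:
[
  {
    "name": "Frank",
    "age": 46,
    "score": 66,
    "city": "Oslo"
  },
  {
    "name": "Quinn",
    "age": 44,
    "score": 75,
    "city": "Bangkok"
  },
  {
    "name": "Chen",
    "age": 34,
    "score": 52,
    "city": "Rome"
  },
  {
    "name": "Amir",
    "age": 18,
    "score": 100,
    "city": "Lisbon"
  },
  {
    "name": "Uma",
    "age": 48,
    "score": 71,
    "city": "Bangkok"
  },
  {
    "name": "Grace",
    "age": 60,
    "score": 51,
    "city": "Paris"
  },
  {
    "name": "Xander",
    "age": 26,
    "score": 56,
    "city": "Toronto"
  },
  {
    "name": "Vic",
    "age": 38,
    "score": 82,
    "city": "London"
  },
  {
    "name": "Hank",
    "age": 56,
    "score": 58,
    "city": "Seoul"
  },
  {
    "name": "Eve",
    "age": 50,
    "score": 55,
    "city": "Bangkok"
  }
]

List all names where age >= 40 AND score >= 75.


Checking both conditions:
  Frank (age=46, score=66) -> no
  Quinn (age=44, score=75) -> YES
  Chen (age=34, score=52) -> no
  Amir (age=18, score=100) -> no
  Uma (age=48, score=71) -> no
  Grace (age=60, score=51) -> no
  Xander (age=26, score=56) -> no
  Vic (age=38, score=82) -> no
  Hank (age=56, score=58) -> no
  Eve (age=50, score=55) -> no


ANSWER: Quinn


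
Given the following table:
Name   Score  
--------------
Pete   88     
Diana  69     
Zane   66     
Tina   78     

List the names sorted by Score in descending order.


Sorting by Score (descending):
  Pete: 88
  Tina: 78
  Diana: 69
  Zane: 66


ANSWER: Pete, Tina, Diana, Zane


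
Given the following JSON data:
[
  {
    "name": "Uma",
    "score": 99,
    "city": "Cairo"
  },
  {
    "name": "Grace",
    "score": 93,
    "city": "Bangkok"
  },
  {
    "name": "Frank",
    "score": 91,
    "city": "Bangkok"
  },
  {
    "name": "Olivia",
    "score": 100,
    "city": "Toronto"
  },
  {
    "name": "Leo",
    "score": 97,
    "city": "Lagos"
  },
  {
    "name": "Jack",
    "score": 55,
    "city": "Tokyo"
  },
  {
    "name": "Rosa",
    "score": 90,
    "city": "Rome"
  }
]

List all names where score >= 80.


Filtering records where score >= 80:
  Uma (score=99) -> YES
  Grace (score=93) -> YES
  Frank (score=91) -> YES
  Olivia (score=100) -> YES
  Leo (score=97) -> YES
  Jack (score=55) -> no
  Rosa (score=90) -> YES


ANSWER: Uma, Grace, Frank, Olivia, Leo, Rosa


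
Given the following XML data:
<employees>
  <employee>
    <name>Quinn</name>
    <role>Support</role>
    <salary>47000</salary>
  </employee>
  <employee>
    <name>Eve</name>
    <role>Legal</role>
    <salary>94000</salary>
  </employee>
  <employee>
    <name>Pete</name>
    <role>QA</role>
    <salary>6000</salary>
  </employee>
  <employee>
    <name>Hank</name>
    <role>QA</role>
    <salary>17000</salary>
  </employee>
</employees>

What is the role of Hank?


Searching for <employee> with <name>Hank</name>
Found at position 4
<role>QA</role>

ANSWER: QA


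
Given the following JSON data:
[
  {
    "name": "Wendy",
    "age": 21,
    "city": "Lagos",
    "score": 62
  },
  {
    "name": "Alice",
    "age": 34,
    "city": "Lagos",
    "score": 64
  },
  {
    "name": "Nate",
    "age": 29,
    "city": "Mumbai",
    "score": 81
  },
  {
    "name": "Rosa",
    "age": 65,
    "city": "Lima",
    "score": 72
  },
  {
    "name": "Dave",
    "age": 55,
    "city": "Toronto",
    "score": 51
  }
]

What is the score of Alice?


Looking up record where name = Alice
Record index: 1
Field 'score' = 64

ANSWER: 64
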